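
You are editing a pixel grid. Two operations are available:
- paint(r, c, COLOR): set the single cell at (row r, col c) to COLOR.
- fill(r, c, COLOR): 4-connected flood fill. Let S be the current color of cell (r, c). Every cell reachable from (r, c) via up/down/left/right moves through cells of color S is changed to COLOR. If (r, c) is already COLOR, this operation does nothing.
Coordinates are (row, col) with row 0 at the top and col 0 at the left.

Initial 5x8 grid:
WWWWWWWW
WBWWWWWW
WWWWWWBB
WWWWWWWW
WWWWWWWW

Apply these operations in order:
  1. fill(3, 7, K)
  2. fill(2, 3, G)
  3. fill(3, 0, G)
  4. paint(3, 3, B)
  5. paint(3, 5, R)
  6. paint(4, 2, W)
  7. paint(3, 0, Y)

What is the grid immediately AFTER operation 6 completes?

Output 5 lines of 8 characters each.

Answer: GGGGGGGG
GBGGGGGG
GGGGGGBB
GGGBGRGG
GGWGGGGG

Derivation:
After op 1 fill(3,7,K) [37 cells changed]:
KKKKKKKK
KBKKKKKK
KKKKKKBB
KKKKKKKK
KKKKKKKK
After op 2 fill(2,3,G) [37 cells changed]:
GGGGGGGG
GBGGGGGG
GGGGGGBB
GGGGGGGG
GGGGGGGG
After op 3 fill(3,0,G) [0 cells changed]:
GGGGGGGG
GBGGGGGG
GGGGGGBB
GGGGGGGG
GGGGGGGG
After op 4 paint(3,3,B):
GGGGGGGG
GBGGGGGG
GGGGGGBB
GGGBGGGG
GGGGGGGG
After op 5 paint(3,5,R):
GGGGGGGG
GBGGGGGG
GGGGGGBB
GGGBGRGG
GGGGGGGG
After op 6 paint(4,2,W):
GGGGGGGG
GBGGGGGG
GGGGGGBB
GGGBGRGG
GGWGGGGG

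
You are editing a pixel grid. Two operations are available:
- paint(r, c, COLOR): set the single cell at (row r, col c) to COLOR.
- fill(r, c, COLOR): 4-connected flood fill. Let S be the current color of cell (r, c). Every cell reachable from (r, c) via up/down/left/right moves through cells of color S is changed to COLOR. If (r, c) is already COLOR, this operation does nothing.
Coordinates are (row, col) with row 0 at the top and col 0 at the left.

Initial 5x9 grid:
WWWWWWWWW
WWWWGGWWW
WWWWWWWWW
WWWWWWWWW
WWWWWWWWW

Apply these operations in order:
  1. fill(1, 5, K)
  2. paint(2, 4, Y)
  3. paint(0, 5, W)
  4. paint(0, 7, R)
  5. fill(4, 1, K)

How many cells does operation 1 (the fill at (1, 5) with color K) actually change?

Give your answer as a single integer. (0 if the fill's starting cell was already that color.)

After op 1 fill(1,5,K) [2 cells changed]:
WWWWWWWWW
WWWWKKWWW
WWWWWWWWW
WWWWWWWWW
WWWWWWWWW

Answer: 2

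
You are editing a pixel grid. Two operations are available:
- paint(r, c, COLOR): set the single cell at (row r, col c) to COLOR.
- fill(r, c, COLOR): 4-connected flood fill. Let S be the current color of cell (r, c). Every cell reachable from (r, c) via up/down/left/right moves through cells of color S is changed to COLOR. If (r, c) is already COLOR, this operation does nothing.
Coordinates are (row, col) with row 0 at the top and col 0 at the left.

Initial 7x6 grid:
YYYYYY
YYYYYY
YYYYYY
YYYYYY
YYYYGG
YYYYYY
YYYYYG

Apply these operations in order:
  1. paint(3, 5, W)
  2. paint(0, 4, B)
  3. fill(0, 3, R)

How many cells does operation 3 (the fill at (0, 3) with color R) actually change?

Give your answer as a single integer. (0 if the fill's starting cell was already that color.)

After op 1 paint(3,5,W):
YYYYYY
YYYYYY
YYYYYY
YYYYYW
YYYYGG
YYYYYY
YYYYYG
After op 2 paint(0,4,B):
YYYYBY
YYYYYY
YYYYYY
YYYYYW
YYYYGG
YYYYYY
YYYYYG
After op 3 fill(0,3,R) [37 cells changed]:
RRRRBR
RRRRRR
RRRRRR
RRRRRW
RRRRGG
RRRRRR
RRRRRG

Answer: 37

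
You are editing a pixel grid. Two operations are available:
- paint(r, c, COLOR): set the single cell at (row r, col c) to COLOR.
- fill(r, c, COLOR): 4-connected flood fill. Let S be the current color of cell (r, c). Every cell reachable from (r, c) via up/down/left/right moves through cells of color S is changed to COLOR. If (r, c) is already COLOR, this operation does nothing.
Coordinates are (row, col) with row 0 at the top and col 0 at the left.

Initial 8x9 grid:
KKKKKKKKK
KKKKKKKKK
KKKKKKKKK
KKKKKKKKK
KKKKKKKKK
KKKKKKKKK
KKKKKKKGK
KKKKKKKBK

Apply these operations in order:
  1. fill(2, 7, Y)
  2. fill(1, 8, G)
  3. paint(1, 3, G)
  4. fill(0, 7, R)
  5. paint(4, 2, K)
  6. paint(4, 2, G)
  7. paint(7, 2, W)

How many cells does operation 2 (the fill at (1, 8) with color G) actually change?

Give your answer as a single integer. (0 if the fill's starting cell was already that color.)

Answer: 70

Derivation:
After op 1 fill(2,7,Y) [70 cells changed]:
YYYYYYYYY
YYYYYYYYY
YYYYYYYYY
YYYYYYYYY
YYYYYYYYY
YYYYYYYYY
YYYYYYYGY
YYYYYYYBY
After op 2 fill(1,8,G) [70 cells changed]:
GGGGGGGGG
GGGGGGGGG
GGGGGGGGG
GGGGGGGGG
GGGGGGGGG
GGGGGGGGG
GGGGGGGGG
GGGGGGGBG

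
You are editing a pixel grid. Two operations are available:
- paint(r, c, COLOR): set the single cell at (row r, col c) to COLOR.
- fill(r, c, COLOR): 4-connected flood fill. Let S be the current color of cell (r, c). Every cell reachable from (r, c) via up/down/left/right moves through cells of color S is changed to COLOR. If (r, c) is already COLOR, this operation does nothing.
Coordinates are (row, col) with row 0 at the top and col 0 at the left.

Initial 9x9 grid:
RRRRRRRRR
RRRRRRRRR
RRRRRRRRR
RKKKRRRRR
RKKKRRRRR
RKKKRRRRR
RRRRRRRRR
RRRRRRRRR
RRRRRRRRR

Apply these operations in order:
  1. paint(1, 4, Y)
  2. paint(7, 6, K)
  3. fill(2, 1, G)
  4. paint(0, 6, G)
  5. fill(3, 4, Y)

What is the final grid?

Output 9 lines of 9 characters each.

Answer: YYYYYYYYY
YYYYYYYYY
YYYYYYYYY
YKKKYYYYY
YKKKYYYYY
YKKKYYYYY
YYYYYYYYY
YYYYYYKYY
YYYYYYYYY

Derivation:
After op 1 paint(1,4,Y):
RRRRRRRRR
RRRRYRRRR
RRRRRRRRR
RKKKRRRRR
RKKKRRRRR
RKKKRRRRR
RRRRRRRRR
RRRRRRRRR
RRRRRRRRR
After op 2 paint(7,6,K):
RRRRRRRRR
RRRRYRRRR
RRRRRRRRR
RKKKRRRRR
RKKKRRRRR
RKKKRRRRR
RRRRRRRRR
RRRRRRKRR
RRRRRRRRR
After op 3 fill(2,1,G) [70 cells changed]:
GGGGGGGGG
GGGGYGGGG
GGGGGGGGG
GKKKGGGGG
GKKKGGGGG
GKKKGGGGG
GGGGGGGGG
GGGGGGKGG
GGGGGGGGG
After op 4 paint(0,6,G):
GGGGGGGGG
GGGGYGGGG
GGGGGGGGG
GKKKGGGGG
GKKKGGGGG
GKKKGGGGG
GGGGGGGGG
GGGGGGKGG
GGGGGGGGG
After op 5 fill(3,4,Y) [70 cells changed]:
YYYYYYYYY
YYYYYYYYY
YYYYYYYYY
YKKKYYYYY
YKKKYYYYY
YKKKYYYYY
YYYYYYYYY
YYYYYYKYY
YYYYYYYYY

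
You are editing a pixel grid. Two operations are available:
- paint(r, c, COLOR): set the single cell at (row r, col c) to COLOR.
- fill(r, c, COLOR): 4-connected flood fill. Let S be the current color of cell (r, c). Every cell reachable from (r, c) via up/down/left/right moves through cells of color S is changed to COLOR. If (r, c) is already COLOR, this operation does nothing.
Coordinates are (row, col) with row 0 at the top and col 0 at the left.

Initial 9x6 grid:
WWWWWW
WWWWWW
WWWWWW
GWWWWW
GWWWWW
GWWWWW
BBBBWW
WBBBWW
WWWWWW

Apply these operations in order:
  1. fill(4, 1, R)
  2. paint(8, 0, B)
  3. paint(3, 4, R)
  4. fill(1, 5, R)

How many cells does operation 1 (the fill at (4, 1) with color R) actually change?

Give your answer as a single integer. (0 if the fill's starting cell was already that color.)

After op 1 fill(4,1,R) [44 cells changed]:
RRRRRR
RRRRRR
RRRRRR
GRRRRR
GRRRRR
GRRRRR
BBBBRR
RBBBRR
RRRRRR

Answer: 44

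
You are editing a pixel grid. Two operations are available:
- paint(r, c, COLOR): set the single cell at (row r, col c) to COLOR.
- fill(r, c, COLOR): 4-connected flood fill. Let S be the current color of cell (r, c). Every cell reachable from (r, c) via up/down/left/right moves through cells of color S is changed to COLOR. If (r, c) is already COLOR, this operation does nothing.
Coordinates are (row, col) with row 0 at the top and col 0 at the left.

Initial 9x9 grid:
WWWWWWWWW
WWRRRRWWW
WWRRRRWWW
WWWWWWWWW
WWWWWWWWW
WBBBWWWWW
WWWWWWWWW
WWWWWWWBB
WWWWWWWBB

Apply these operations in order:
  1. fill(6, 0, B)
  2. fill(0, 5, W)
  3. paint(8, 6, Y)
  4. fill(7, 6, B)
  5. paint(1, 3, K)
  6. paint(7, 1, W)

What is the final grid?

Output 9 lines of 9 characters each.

After op 1 fill(6,0,B) [66 cells changed]:
BBBBBBBBB
BBRRRRBBB
BBRRRRBBB
BBBBBBBBB
BBBBBBBBB
BBBBBBBBB
BBBBBBBBB
BBBBBBBBB
BBBBBBBBB
After op 2 fill(0,5,W) [73 cells changed]:
WWWWWWWWW
WWRRRRWWW
WWRRRRWWW
WWWWWWWWW
WWWWWWWWW
WWWWWWWWW
WWWWWWWWW
WWWWWWWWW
WWWWWWWWW
After op 3 paint(8,6,Y):
WWWWWWWWW
WWRRRRWWW
WWRRRRWWW
WWWWWWWWW
WWWWWWWWW
WWWWWWWWW
WWWWWWWWW
WWWWWWWWW
WWWWWWYWW
After op 4 fill(7,6,B) [72 cells changed]:
BBBBBBBBB
BBRRRRBBB
BBRRRRBBB
BBBBBBBBB
BBBBBBBBB
BBBBBBBBB
BBBBBBBBB
BBBBBBBBB
BBBBBBYBB
After op 5 paint(1,3,K):
BBBBBBBBB
BBRKRRBBB
BBRRRRBBB
BBBBBBBBB
BBBBBBBBB
BBBBBBBBB
BBBBBBBBB
BBBBBBBBB
BBBBBBYBB
After op 6 paint(7,1,W):
BBBBBBBBB
BBRKRRBBB
BBRRRRBBB
BBBBBBBBB
BBBBBBBBB
BBBBBBBBB
BBBBBBBBB
BWBBBBBBB
BBBBBBYBB

Answer: BBBBBBBBB
BBRKRRBBB
BBRRRRBBB
BBBBBBBBB
BBBBBBBBB
BBBBBBBBB
BBBBBBBBB
BWBBBBBBB
BBBBBBYBB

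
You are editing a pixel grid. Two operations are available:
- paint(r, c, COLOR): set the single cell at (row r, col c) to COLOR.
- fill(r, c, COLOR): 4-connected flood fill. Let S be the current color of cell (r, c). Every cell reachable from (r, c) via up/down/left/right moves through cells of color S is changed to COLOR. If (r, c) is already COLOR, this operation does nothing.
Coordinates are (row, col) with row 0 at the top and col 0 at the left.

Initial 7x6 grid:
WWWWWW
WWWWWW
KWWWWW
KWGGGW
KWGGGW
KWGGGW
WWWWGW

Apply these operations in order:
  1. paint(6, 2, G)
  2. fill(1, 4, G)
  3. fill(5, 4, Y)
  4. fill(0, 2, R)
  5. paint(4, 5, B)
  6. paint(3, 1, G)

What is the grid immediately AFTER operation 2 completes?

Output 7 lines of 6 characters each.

After op 1 paint(6,2,G):
WWWWWW
WWWWWW
KWWWWW
KWGGGW
KWGGGW
KWGGGW
WWGWGW
After op 2 fill(1,4,G) [26 cells changed]:
GGGGGG
GGGGGG
KGGGGG
KGGGGG
KGGGGG
KGGGGG
GGGWGG

Answer: GGGGGG
GGGGGG
KGGGGG
KGGGGG
KGGGGG
KGGGGG
GGGWGG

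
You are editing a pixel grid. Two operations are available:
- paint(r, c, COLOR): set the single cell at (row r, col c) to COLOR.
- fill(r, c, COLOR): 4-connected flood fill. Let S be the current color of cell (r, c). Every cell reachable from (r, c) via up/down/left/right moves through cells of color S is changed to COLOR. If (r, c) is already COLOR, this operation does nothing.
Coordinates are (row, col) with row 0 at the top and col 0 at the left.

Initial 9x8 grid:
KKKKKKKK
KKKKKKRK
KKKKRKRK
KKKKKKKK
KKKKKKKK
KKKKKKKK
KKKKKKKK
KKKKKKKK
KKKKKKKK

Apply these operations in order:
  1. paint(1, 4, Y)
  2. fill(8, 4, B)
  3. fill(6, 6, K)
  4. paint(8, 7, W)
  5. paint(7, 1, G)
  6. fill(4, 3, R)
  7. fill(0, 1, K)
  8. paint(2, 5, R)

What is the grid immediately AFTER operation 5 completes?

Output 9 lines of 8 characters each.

After op 1 paint(1,4,Y):
KKKKKKKK
KKKKYKRK
KKKKRKRK
KKKKKKKK
KKKKKKKK
KKKKKKKK
KKKKKKKK
KKKKKKKK
KKKKKKKK
After op 2 fill(8,4,B) [68 cells changed]:
BBBBBBBB
BBBBYBRB
BBBBRBRB
BBBBBBBB
BBBBBBBB
BBBBBBBB
BBBBBBBB
BBBBBBBB
BBBBBBBB
After op 3 fill(6,6,K) [68 cells changed]:
KKKKKKKK
KKKKYKRK
KKKKRKRK
KKKKKKKK
KKKKKKKK
KKKKKKKK
KKKKKKKK
KKKKKKKK
KKKKKKKK
After op 4 paint(8,7,W):
KKKKKKKK
KKKKYKRK
KKKKRKRK
KKKKKKKK
KKKKKKKK
KKKKKKKK
KKKKKKKK
KKKKKKKK
KKKKKKKW
After op 5 paint(7,1,G):
KKKKKKKK
KKKKYKRK
KKKKRKRK
KKKKKKKK
KKKKKKKK
KKKKKKKK
KKKKKKKK
KGKKKKKK
KKKKKKKW

Answer: KKKKKKKK
KKKKYKRK
KKKKRKRK
KKKKKKKK
KKKKKKKK
KKKKKKKK
KKKKKKKK
KGKKKKKK
KKKKKKKW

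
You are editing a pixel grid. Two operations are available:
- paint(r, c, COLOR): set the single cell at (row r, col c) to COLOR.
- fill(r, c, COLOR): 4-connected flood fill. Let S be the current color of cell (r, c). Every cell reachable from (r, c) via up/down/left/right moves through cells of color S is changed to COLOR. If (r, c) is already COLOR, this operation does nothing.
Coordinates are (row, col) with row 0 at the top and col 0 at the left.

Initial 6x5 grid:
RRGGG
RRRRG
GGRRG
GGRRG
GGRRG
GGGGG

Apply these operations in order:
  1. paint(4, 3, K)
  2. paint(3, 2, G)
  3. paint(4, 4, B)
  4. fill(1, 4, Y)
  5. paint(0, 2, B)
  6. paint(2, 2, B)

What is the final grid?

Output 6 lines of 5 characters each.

After op 1 paint(4,3,K):
RRGGG
RRRRG
GGRRG
GGRRG
GGRKG
GGGGG
After op 2 paint(3,2,G):
RRGGG
RRRRG
GGRRG
GGGRG
GGRKG
GGGGG
After op 3 paint(4,4,B):
RRGGG
RRRRG
GGRRG
GGGRG
GGRKB
GGGGG
After op 4 fill(1,4,Y) [6 cells changed]:
RRYYY
RRRRY
GGRRY
GGGRY
GGRKB
GGGGG
After op 5 paint(0,2,B):
RRBYY
RRRRY
GGRRY
GGGRY
GGRKB
GGGGG
After op 6 paint(2,2,B):
RRBYY
RRRRY
GGBRY
GGGRY
GGRKB
GGGGG

Answer: RRBYY
RRRRY
GGBRY
GGGRY
GGRKB
GGGGG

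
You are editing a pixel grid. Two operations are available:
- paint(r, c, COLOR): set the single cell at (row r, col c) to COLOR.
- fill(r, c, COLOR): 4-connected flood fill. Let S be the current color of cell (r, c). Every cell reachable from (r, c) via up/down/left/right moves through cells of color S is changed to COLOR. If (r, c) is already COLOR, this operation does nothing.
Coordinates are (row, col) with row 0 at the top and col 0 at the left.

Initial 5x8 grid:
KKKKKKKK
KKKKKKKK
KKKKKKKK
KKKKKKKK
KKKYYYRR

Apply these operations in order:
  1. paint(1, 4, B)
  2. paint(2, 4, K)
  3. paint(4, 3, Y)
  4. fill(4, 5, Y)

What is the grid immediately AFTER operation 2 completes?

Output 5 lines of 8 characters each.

After op 1 paint(1,4,B):
KKKKKKKK
KKKKBKKK
KKKKKKKK
KKKKKKKK
KKKYYYRR
After op 2 paint(2,4,K):
KKKKKKKK
KKKKBKKK
KKKKKKKK
KKKKKKKK
KKKYYYRR

Answer: KKKKKKKK
KKKKBKKK
KKKKKKKK
KKKKKKKK
KKKYYYRR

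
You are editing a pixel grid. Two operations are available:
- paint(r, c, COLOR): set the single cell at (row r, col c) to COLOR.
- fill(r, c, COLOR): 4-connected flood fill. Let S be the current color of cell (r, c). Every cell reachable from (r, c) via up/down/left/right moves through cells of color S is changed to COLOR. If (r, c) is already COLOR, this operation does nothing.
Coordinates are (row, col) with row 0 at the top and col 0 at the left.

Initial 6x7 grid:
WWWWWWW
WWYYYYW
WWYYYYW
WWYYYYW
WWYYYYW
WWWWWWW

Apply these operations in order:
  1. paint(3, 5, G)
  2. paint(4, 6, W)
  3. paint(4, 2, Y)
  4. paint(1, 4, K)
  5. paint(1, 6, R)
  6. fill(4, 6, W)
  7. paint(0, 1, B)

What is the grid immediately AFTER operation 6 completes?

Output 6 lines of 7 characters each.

After op 1 paint(3,5,G):
WWWWWWW
WWYYYYW
WWYYYYW
WWYYYGW
WWYYYYW
WWWWWWW
After op 2 paint(4,6,W):
WWWWWWW
WWYYYYW
WWYYYYW
WWYYYGW
WWYYYYW
WWWWWWW
After op 3 paint(4,2,Y):
WWWWWWW
WWYYYYW
WWYYYYW
WWYYYGW
WWYYYYW
WWWWWWW
After op 4 paint(1,4,K):
WWWWWWW
WWYYKYW
WWYYYYW
WWYYYGW
WWYYYYW
WWWWWWW
After op 5 paint(1,6,R):
WWWWWWW
WWYYKYR
WWYYYYW
WWYYYGW
WWYYYYW
WWWWWWW
After op 6 fill(4,6,W) [0 cells changed]:
WWWWWWW
WWYYKYR
WWYYYYW
WWYYYGW
WWYYYYW
WWWWWWW

Answer: WWWWWWW
WWYYKYR
WWYYYYW
WWYYYGW
WWYYYYW
WWWWWWW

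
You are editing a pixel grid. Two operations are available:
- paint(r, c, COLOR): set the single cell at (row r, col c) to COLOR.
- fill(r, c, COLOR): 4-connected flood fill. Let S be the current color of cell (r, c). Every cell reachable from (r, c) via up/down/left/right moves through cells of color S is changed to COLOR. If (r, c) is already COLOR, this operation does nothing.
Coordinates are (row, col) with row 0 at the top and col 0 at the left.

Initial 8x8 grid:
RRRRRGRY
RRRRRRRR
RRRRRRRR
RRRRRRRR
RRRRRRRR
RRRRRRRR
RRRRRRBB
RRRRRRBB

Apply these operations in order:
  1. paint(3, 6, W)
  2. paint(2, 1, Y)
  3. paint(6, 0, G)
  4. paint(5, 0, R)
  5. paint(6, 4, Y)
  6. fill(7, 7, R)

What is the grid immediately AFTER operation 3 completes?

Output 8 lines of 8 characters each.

Answer: RRRRRGRY
RRRRRRRR
RYRRRRRR
RRRRRRWR
RRRRRRRR
RRRRRRRR
GRRRRRBB
RRRRRRBB

Derivation:
After op 1 paint(3,6,W):
RRRRRGRY
RRRRRRRR
RRRRRRRR
RRRRRRWR
RRRRRRRR
RRRRRRRR
RRRRRRBB
RRRRRRBB
After op 2 paint(2,1,Y):
RRRRRGRY
RRRRRRRR
RYRRRRRR
RRRRRRWR
RRRRRRRR
RRRRRRRR
RRRRRRBB
RRRRRRBB
After op 3 paint(6,0,G):
RRRRRGRY
RRRRRRRR
RYRRRRRR
RRRRRRWR
RRRRRRRR
RRRRRRRR
GRRRRRBB
RRRRRRBB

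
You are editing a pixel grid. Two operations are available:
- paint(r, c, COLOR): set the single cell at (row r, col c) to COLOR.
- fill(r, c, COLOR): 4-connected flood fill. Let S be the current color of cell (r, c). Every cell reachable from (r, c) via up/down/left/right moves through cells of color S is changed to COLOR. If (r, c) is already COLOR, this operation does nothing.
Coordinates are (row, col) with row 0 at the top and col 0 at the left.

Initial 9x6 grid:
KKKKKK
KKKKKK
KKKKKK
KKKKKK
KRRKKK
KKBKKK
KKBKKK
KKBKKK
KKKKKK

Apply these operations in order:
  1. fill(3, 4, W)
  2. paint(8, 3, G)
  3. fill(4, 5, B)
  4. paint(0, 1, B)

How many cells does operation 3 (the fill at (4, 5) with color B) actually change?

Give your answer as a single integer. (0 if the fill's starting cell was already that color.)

Answer: 48

Derivation:
After op 1 fill(3,4,W) [49 cells changed]:
WWWWWW
WWWWWW
WWWWWW
WWWWWW
WRRWWW
WWBWWW
WWBWWW
WWBWWW
WWWWWW
After op 2 paint(8,3,G):
WWWWWW
WWWWWW
WWWWWW
WWWWWW
WRRWWW
WWBWWW
WWBWWW
WWBWWW
WWWGWW
After op 3 fill(4,5,B) [48 cells changed]:
BBBBBB
BBBBBB
BBBBBB
BBBBBB
BRRBBB
BBBBBB
BBBBBB
BBBBBB
BBBGBB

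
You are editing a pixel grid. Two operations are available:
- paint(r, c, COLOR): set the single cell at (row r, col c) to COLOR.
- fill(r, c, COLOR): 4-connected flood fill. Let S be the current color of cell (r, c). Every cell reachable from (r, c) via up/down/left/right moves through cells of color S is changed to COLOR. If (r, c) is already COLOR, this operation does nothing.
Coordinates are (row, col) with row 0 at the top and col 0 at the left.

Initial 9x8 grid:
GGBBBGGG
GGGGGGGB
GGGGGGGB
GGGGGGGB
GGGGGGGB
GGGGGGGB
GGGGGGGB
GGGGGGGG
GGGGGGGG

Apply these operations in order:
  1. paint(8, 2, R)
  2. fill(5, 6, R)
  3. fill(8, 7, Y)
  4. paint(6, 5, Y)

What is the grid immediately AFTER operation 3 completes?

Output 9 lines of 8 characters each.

After op 1 paint(8,2,R):
GGBBBGGG
GGGGGGGB
GGGGGGGB
GGGGGGGB
GGGGGGGB
GGGGGGGB
GGGGGGGB
GGGGGGGG
GGRGGGGG
After op 2 fill(5,6,R) [62 cells changed]:
RRBBBRRR
RRRRRRRB
RRRRRRRB
RRRRRRRB
RRRRRRRB
RRRRRRRB
RRRRRRRB
RRRRRRRR
RRRRRRRR
After op 3 fill(8,7,Y) [63 cells changed]:
YYBBBYYY
YYYYYYYB
YYYYYYYB
YYYYYYYB
YYYYYYYB
YYYYYYYB
YYYYYYYB
YYYYYYYY
YYYYYYYY

Answer: YYBBBYYY
YYYYYYYB
YYYYYYYB
YYYYYYYB
YYYYYYYB
YYYYYYYB
YYYYYYYB
YYYYYYYY
YYYYYYYY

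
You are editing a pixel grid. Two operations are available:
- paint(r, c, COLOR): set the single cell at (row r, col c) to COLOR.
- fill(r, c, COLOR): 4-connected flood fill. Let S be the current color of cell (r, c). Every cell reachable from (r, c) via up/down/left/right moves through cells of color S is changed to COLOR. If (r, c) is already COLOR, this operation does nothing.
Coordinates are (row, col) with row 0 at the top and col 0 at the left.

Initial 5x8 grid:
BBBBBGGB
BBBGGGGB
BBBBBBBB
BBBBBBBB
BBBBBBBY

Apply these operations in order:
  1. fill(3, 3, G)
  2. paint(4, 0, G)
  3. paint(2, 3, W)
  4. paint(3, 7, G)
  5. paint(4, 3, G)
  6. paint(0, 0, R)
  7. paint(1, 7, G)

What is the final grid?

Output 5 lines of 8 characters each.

Answer: RGGGGGGG
GGGGGGGG
GGGWGGGG
GGGGGGGG
GGGGGGGY

Derivation:
After op 1 fill(3,3,G) [33 cells changed]:
GGGGGGGG
GGGGGGGG
GGGGGGGG
GGGGGGGG
GGGGGGGY
After op 2 paint(4,0,G):
GGGGGGGG
GGGGGGGG
GGGGGGGG
GGGGGGGG
GGGGGGGY
After op 3 paint(2,3,W):
GGGGGGGG
GGGGGGGG
GGGWGGGG
GGGGGGGG
GGGGGGGY
After op 4 paint(3,7,G):
GGGGGGGG
GGGGGGGG
GGGWGGGG
GGGGGGGG
GGGGGGGY
After op 5 paint(4,3,G):
GGGGGGGG
GGGGGGGG
GGGWGGGG
GGGGGGGG
GGGGGGGY
After op 6 paint(0,0,R):
RGGGGGGG
GGGGGGGG
GGGWGGGG
GGGGGGGG
GGGGGGGY
After op 7 paint(1,7,G):
RGGGGGGG
GGGGGGGG
GGGWGGGG
GGGGGGGG
GGGGGGGY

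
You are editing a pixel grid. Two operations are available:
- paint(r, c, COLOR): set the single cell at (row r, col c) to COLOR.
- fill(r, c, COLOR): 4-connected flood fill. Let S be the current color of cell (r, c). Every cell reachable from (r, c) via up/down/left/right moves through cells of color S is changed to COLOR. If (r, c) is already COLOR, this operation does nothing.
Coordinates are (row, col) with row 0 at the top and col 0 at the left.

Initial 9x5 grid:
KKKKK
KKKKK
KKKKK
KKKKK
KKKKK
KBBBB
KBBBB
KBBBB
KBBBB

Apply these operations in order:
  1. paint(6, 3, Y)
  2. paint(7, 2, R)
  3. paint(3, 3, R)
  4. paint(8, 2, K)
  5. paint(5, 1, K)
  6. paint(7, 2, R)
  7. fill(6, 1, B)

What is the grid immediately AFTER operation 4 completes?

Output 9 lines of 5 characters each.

Answer: KKKKK
KKKKK
KKKKK
KKKRK
KKKKK
KBBBB
KBBYB
KBRBB
KBKBB

Derivation:
After op 1 paint(6,3,Y):
KKKKK
KKKKK
KKKKK
KKKKK
KKKKK
KBBBB
KBBYB
KBBBB
KBBBB
After op 2 paint(7,2,R):
KKKKK
KKKKK
KKKKK
KKKKK
KKKKK
KBBBB
KBBYB
KBRBB
KBBBB
After op 3 paint(3,3,R):
KKKKK
KKKKK
KKKKK
KKKRK
KKKKK
KBBBB
KBBYB
KBRBB
KBBBB
After op 4 paint(8,2,K):
KKKKK
KKKKK
KKKKK
KKKRK
KKKKK
KBBBB
KBBYB
KBRBB
KBKBB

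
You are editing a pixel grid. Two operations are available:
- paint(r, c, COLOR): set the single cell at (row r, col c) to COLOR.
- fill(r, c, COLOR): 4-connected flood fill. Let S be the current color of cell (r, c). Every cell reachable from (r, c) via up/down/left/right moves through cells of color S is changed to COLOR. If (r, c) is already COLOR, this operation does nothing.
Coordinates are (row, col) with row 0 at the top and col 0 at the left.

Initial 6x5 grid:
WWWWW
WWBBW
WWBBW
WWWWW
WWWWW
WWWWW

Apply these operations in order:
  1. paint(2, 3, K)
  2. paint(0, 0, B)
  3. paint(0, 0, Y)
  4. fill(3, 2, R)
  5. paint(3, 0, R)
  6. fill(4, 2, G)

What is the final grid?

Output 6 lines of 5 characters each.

Answer: YGGGG
GGBBG
GGBKG
GGGGG
GGGGG
GGGGG

Derivation:
After op 1 paint(2,3,K):
WWWWW
WWBBW
WWBKW
WWWWW
WWWWW
WWWWW
After op 2 paint(0,0,B):
BWWWW
WWBBW
WWBKW
WWWWW
WWWWW
WWWWW
After op 3 paint(0,0,Y):
YWWWW
WWBBW
WWBKW
WWWWW
WWWWW
WWWWW
After op 4 fill(3,2,R) [25 cells changed]:
YRRRR
RRBBR
RRBKR
RRRRR
RRRRR
RRRRR
After op 5 paint(3,0,R):
YRRRR
RRBBR
RRBKR
RRRRR
RRRRR
RRRRR
After op 6 fill(4,2,G) [25 cells changed]:
YGGGG
GGBBG
GGBKG
GGGGG
GGGGG
GGGGG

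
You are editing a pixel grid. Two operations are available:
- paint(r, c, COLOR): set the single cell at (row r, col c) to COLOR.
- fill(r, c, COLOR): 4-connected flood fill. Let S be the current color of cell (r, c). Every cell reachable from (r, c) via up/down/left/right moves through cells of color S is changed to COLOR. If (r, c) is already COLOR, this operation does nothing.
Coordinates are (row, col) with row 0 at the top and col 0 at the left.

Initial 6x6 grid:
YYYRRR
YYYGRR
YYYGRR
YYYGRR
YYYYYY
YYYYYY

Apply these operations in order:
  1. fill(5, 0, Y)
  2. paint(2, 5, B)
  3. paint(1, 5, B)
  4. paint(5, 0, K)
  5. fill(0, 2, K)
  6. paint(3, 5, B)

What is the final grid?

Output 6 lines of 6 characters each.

Answer: KKKRRR
KKKGRB
KKKGRB
KKKGRB
KKKKKK
KKKKKK

Derivation:
After op 1 fill(5,0,Y) [0 cells changed]:
YYYRRR
YYYGRR
YYYGRR
YYYGRR
YYYYYY
YYYYYY
After op 2 paint(2,5,B):
YYYRRR
YYYGRR
YYYGRB
YYYGRR
YYYYYY
YYYYYY
After op 3 paint(1,5,B):
YYYRRR
YYYGRB
YYYGRB
YYYGRR
YYYYYY
YYYYYY
After op 4 paint(5,0,K):
YYYRRR
YYYGRB
YYYGRB
YYYGRR
YYYYYY
KYYYYY
After op 5 fill(0,2,K) [23 cells changed]:
KKKRRR
KKKGRB
KKKGRB
KKKGRR
KKKKKK
KKKKKK
After op 6 paint(3,5,B):
KKKRRR
KKKGRB
KKKGRB
KKKGRB
KKKKKK
KKKKKK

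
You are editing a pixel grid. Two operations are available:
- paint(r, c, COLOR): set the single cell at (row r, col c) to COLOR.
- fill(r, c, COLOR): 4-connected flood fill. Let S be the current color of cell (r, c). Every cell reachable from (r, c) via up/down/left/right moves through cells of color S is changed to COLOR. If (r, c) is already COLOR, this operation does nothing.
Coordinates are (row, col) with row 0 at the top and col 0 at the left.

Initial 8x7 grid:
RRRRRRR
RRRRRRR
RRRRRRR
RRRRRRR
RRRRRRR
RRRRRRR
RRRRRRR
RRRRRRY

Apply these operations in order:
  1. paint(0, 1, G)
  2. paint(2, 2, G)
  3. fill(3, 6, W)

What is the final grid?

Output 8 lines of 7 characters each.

Answer: WGWWWWW
WWWWWWW
WWGWWWW
WWWWWWW
WWWWWWW
WWWWWWW
WWWWWWW
WWWWWWY

Derivation:
After op 1 paint(0,1,G):
RGRRRRR
RRRRRRR
RRRRRRR
RRRRRRR
RRRRRRR
RRRRRRR
RRRRRRR
RRRRRRY
After op 2 paint(2,2,G):
RGRRRRR
RRRRRRR
RRGRRRR
RRRRRRR
RRRRRRR
RRRRRRR
RRRRRRR
RRRRRRY
After op 3 fill(3,6,W) [53 cells changed]:
WGWWWWW
WWWWWWW
WWGWWWW
WWWWWWW
WWWWWWW
WWWWWWW
WWWWWWW
WWWWWWY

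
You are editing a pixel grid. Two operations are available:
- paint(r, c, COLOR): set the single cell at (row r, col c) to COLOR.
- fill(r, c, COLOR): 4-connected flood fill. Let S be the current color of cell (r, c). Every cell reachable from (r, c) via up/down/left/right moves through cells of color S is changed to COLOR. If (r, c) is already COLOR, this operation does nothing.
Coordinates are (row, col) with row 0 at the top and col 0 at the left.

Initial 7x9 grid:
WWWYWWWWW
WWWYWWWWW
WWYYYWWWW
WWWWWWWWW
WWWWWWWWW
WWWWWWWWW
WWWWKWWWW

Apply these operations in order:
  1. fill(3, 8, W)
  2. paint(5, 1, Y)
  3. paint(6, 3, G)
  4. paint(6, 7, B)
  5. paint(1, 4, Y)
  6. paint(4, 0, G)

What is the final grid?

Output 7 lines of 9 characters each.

Answer: WWWYWWWWW
WWWYYWWWW
WWYYYWWWW
WWWWWWWWW
GWWWWWWWW
WYWWWWWWW
WWWGKWWBW

Derivation:
After op 1 fill(3,8,W) [0 cells changed]:
WWWYWWWWW
WWWYWWWWW
WWYYYWWWW
WWWWWWWWW
WWWWWWWWW
WWWWWWWWW
WWWWKWWWW
After op 2 paint(5,1,Y):
WWWYWWWWW
WWWYWWWWW
WWYYYWWWW
WWWWWWWWW
WWWWWWWWW
WYWWWWWWW
WWWWKWWWW
After op 3 paint(6,3,G):
WWWYWWWWW
WWWYWWWWW
WWYYYWWWW
WWWWWWWWW
WWWWWWWWW
WYWWWWWWW
WWWGKWWWW
After op 4 paint(6,7,B):
WWWYWWWWW
WWWYWWWWW
WWYYYWWWW
WWWWWWWWW
WWWWWWWWW
WYWWWWWWW
WWWGKWWBW
After op 5 paint(1,4,Y):
WWWYWWWWW
WWWYYWWWW
WWYYYWWWW
WWWWWWWWW
WWWWWWWWW
WYWWWWWWW
WWWGKWWBW
After op 6 paint(4,0,G):
WWWYWWWWW
WWWYYWWWW
WWYYYWWWW
WWWWWWWWW
GWWWWWWWW
WYWWWWWWW
WWWGKWWBW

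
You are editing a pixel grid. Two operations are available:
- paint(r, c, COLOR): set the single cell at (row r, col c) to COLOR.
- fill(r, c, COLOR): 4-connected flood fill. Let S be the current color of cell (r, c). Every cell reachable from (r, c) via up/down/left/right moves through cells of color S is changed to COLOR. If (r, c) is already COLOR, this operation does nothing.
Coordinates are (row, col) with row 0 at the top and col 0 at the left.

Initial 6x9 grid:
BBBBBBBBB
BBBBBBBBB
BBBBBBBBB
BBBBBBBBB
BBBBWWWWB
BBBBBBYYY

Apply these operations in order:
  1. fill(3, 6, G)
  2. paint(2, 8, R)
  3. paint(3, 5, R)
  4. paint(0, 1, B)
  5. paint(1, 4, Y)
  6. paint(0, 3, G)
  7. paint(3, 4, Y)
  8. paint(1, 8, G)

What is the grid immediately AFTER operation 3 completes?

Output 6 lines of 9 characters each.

After op 1 fill(3,6,G) [47 cells changed]:
GGGGGGGGG
GGGGGGGGG
GGGGGGGGG
GGGGGGGGG
GGGGWWWWG
GGGGGGYYY
After op 2 paint(2,8,R):
GGGGGGGGG
GGGGGGGGG
GGGGGGGGR
GGGGGGGGG
GGGGWWWWG
GGGGGGYYY
After op 3 paint(3,5,R):
GGGGGGGGG
GGGGGGGGG
GGGGGGGGR
GGGGGRGGG
GGGGWWWWG
GGGGGGYYY

Answer: GGGGGGGGG
GGGGGGGGG
GGGGGGGGR
GGGGGRGGG
GGGGWWWWG
GGGGGGYYY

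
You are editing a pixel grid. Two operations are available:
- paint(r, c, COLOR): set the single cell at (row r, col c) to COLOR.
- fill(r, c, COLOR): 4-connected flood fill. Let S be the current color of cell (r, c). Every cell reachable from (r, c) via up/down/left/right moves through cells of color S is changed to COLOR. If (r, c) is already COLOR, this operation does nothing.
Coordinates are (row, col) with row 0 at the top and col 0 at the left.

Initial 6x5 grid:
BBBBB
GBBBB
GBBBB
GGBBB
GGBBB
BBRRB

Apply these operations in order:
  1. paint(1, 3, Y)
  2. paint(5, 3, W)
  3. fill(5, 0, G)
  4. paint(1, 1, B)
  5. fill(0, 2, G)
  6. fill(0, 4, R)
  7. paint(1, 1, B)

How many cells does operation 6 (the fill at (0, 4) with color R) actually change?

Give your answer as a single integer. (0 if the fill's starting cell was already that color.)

Answer: 27

Derivation:
After op 1 paint(1,3,Y):
BBBBB
GBBYB
GBBBB
GGBBB
GGBBB
BBRRB
After op 2 paint(5,3,W):
BBBBB
GBBYB
GBBBB
GGBBB
GGBBB
BBRWB
After op 3 fill(5,0,G) [2 cells changed]:
BBBBB
GBBYB
GBBBB
GGBBB
GGBBB
GGRWB
After op 4 paint(1,1,B):
BBBBB
GBBYB
GBBBB
GGBBB
GGBBB
GGRWB
After op 5 fill(0,2,G) [19 cells changed]:
GGGGG
GGGYG
GGGGG
GGGGG
GGGGG
GGRWG
After op 6 fill(0,4,R) [27 cells changed]:
RRRRR
RRRYR
RRRRR
RRRRR
RRRRR
RRRWR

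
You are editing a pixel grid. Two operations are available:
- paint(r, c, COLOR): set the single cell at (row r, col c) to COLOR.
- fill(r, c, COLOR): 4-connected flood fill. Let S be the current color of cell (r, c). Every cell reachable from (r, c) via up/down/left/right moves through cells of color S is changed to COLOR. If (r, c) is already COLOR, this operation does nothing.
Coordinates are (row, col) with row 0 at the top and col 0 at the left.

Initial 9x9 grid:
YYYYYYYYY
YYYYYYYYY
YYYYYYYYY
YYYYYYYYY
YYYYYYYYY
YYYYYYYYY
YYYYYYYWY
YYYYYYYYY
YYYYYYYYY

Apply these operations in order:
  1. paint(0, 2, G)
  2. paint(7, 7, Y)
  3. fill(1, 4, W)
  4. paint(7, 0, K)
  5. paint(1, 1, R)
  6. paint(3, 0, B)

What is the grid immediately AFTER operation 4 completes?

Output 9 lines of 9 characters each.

Answer: WWGWWWWWW
WWWWWWWWW
WWWWWWWWW
WWWWWWWWW
WWWWWWWWW
WWWWWWWWW
WWWWWWWWW
KWWWWWWWW
WWWWWWWWW

Derivation:
After op 1 paint(0,2,G):
YYGYYYYYY
YYYYYYYYY
YYYYYYYYY
YYYYYYYYY
YYYYYYYYY
YYYYYYYYY
YYYYYYYWY
YYYYYYYYY
YYYYYYYYY
After op 2 paint(7,7,Y):
YYGYYYYYY
YYYYYYYYY
YYYYYYYYY
YYYYYYYYY
YYYYYYYYY
YYYYYYYYY
YYYYYYYWY
YYYYYYYYY
YYYYYYYYY
After op 3 fill(1,4,W) [79 cells changed]:
WWGWWWWWW
WWWWWWWWW
WWWWWWWWW
WWWWWWWWW
WWWWWWWWW
WWWWWWWWW
WWWWWWWWW
WWWWWWWWW
WWWWWWWWW
After op 4 paint(7,0,K):
WWGWWWWWW
WWWWWWWWW
WWWWWWWWW
WWWWWWWWW
WWWWWWWWW
WWWWWWWWW
WWWWWWWWW
KWWWWWWWW
WWWWWWWWW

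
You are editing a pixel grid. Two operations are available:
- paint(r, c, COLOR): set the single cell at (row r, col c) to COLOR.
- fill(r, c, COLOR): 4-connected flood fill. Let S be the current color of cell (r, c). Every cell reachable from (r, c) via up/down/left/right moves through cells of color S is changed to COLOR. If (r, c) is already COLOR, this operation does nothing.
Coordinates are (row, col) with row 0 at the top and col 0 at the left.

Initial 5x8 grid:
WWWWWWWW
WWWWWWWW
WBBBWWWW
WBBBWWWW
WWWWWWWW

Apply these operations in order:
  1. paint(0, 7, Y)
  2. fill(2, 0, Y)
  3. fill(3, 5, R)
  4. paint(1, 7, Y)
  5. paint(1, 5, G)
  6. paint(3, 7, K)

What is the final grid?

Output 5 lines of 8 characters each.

After op 1 paint(0,7,Y):
WWWWWWWY
WWWWWWWW
WBBBWWWW
WBBBWWWW
WWWWWWWW
After op 2 fill(2,0,Y) [33 cells changed]:
YYYYYYYY
YYYYYYYY
YBBBYYYY
YBBBYYYY
YYYYYYYY
After op 3 fill(3,5,R) [34 cells changed]:
RRRRRRRR
RRRRRRRR
RBBBRRRR
RBBBRRRR
RRRRRRRR
After op 4 paint(1,7,Y):
RRRRRRRR
RRRRRRRY
RBBBRRRR
RBBBRRRR
RRRRRRRR
After op 5 paint(1,5,G):
RRRRRRRR
RRRRRGRY
RBBBRRRR
RBBBRRRR
RRRRRRRR
After op 6 paint(3,7,K):
RRRRRRRR
RRRRRGRY
RBBBRRRR
RBBBRRRK
RRRRRRRR

Answer: RRRRRRRR
RRRRRGRY
RBBBRRRR
RBBBRRRK
RRRRRRRR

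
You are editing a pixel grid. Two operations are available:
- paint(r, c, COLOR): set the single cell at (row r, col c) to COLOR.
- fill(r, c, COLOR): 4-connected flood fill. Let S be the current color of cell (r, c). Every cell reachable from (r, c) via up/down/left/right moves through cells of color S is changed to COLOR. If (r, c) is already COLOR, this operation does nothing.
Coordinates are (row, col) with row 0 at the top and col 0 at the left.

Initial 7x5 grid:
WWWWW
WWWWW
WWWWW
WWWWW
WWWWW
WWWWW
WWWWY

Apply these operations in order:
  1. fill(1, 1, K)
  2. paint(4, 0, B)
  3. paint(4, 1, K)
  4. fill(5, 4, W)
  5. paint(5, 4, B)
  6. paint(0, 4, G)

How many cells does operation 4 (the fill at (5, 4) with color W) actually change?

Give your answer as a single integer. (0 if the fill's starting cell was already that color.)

After op 1 fill(1,1,K) [34 cells changed]:
KKKKK
KKKKK
KKKKK
KKKKK
KKKKK
KKKKK
KKKKY
After op 2 paint(4,0,B):
KKKKK
KKKKK
KKKKK
KKKKK
BKKKK
KKKKK
KKKKY
After op 3 paint(4,1,K):
KKKKK
KKKKK
KKKKK
KKKKK
BKKKK
KKKKK
KKKKY
After op 4 fill(5,4,W) [33 cells changed]:
WWWWW
WWWWW
WWWWW
WWWWW
BWWWW
WWWWW
WWWWY

Answer: 33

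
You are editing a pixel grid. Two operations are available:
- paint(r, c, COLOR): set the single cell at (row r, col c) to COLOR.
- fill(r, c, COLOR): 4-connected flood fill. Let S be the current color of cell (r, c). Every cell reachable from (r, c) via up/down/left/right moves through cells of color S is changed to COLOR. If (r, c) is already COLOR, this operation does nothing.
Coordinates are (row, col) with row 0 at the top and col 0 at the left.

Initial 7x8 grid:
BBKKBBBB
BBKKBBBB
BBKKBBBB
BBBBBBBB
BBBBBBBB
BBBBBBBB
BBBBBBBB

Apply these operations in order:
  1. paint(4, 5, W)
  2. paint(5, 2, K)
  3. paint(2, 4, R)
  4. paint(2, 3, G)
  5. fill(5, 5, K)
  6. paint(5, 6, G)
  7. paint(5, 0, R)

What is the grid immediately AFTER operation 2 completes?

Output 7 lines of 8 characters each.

After op 1 paint(4,5,W):
BBKKBBBB
BBKKBBBB
BBKKBBBB
BBBBBBBB
BBBBBWBB
BBBBBBBB
BBBBBBBB
After op 2 paint(5,2,K):
BBKKBBBB
BBKKBBBB
BBKKBBBB
BBBBBBBB
BBBBBWBB
BBKBBBBB
BBBBBBBB

Answer: BBKKBBBB
BBKKBBBB
BBKKBBBB
BBBBBBBB
BBBBBWBB
BBKBBBBB
BBBBBBBB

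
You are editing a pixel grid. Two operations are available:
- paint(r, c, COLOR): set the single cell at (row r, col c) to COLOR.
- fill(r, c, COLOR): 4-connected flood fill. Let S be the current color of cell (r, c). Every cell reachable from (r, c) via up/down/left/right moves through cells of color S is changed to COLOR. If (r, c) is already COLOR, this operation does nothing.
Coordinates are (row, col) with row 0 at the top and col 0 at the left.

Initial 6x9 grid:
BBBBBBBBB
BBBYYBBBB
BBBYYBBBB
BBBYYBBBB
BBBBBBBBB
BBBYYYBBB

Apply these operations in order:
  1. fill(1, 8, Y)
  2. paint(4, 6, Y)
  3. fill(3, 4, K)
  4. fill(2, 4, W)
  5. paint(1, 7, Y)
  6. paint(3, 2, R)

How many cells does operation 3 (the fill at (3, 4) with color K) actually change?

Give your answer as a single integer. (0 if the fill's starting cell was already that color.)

After op 1 fill(1,8,Y) [45 cells changed]:
YYYYYYYYY
YYYYYYYYY
YYYYYYYYY
YYYYYYYYY
YYYYYYYYY
YYYYYYYYY
After op 2 paint(4,6,Y):
YYYYYYYYY
YYYYYYYYY
YYYYYYYYY
YYYYYYYYY
YYYYYYYYY
YYYYYYYYY
After op 3 fill(3,4,K) [54 cells changed]:
KKKKKKKKK
KKKKKKKKK
KKKKKKKKK
KKKKKKKKK
KKKKKKKKK
KKKKKKKKK

Answer: 54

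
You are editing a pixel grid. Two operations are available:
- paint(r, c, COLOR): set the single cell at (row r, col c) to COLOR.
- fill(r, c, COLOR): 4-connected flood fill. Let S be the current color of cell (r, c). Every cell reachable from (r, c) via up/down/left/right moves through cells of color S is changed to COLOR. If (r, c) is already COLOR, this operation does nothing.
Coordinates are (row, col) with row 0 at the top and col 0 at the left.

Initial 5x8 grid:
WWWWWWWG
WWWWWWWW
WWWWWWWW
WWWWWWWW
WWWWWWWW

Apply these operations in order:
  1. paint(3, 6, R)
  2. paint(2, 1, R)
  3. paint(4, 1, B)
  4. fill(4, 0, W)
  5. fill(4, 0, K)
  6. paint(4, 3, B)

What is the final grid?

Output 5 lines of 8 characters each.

Answer: KKKKKKKG
KKKKKKKK
KRKKKKKK
KKKKKKRK
KBKBKKKK

Derivation:
After op 1 paint(3,6,R):
WWWWWWWG
WWWWWWWW
WWWWWWWW
WWWWWWRW
WWWWWWWW
After op 2 paint(2,1,R):
WWWWWWWG
WWWWWWWW
WRWWWWWW
WWWWWWRW
WWWWWWWW
After op 3 paint(4,1,B):
WWWWWWWG
WWWWWWWW
WRWWWWWW
WWWWWWRW
WBWWWWWW
After op 4 fill(4,0,W) [0 cells changed]:
WWWWWWWG
WWWWWWWW
WRWWWWWW
WWWWWWRW
WBWWWWWW
After op 5 fill(4,0,K) [36 cells changed]:
KKKKKKKG
KKKKKKKK
KRKKKKKK
KKKKKKRK
KBKKKKKK
After op 6 paint(4,3,B):
KKKKKKKG
KKKKKKKK
KRKKKKKK
KKKKKKRK
KBKBKKKK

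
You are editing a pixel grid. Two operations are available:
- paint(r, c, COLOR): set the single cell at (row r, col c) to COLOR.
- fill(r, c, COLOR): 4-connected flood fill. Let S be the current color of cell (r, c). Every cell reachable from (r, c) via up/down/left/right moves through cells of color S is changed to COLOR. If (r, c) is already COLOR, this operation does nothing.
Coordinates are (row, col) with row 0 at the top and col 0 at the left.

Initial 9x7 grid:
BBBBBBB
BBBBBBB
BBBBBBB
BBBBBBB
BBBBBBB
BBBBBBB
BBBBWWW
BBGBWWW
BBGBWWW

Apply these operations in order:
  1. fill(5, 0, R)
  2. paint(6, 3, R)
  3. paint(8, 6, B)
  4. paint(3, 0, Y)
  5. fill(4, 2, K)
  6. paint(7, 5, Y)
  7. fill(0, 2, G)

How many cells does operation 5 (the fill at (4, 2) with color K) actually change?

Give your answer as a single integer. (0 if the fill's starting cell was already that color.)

After op 1 fill(5,0,R) [52 cells changed]:
RRRRRRR
RRRRRRR
RRRRRRR
RRRRRRR
RRRRRRR
RRRRRRR
RRRRWWW
RRGRWWW
RRGRWWW
After op 2 paint(6,3,R):
RRRRRRR
RRRRRRR
RRRRRRR
RRRRRRR
RRRRRRR
RRRRRRR
RRRRWWW
RRGRWWW
RRGRWWW
After op 3 paint(8,6,B):
RRRRRRR
RRRRRRR
RRRRRRR
RRRRRRR
RRRRRRR
RRRRRRR
RRRRWWW
RRGRWWW
RRGRWWB
After op 4 paint(3,0,Y):
RRRRRRR
RRRRRRR
RRRRRRR
YRRRRRR
RRRRRRR
RRRRRRR
RRRRWWW
RRGRWWW
RRGRWWB
After op 5 fill(4,2,K) [51 cells changed]:
KKKKKKK
KKKKKKK
KKKKKKK
YKKKKKK
KKKKKKK
KKKKKKK
KKKKWWW
KKGKWWW
KKGKWWB

Answer: 51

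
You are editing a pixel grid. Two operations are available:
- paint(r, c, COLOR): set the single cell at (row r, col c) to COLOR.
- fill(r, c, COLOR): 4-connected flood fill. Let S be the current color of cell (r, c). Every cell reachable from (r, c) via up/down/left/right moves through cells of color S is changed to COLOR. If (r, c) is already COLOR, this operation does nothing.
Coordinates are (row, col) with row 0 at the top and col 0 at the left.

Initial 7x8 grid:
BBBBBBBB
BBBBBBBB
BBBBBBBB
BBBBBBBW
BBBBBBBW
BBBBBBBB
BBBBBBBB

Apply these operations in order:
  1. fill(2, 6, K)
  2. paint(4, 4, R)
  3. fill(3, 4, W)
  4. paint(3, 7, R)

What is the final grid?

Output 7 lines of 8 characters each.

After op 1 fill(2,6,K) [54 cells changed]:
KKKKKKKK
KKKKKKKK
KKKKKKKK
KKKKKKKW
KKKKKKKW
KKKKKKKK
KKKKKKKK
After op 2 paint(4,4,R):
KKKKKKKK
KKKKKKKK
KKKKKKKK
KKKKKKKW
KKKKRKKW
KKKKKKKK
KKKKKKKK
After op 3 fill(3,4,W) [53 cells changed]:
WWWWWWWW
WWWWWWWW
WWWWWWWW
WWWWWWWW
WWWWRWWW
WWWWWWWW
WWWWWWWW
After op 4 paint(3,7,R):
WWWWWWWW
WWWWWWWW
WWWWWWWW
WWWWWWWR
WWWWRWWW
WWWWWWWW
WWWWWWWW

Answer: WWWWWWWW
WWWWWWWW
WWWWWWWW
WWWWWWWR
WWWWRWWW
WWWWWWWW
WWWWWWWW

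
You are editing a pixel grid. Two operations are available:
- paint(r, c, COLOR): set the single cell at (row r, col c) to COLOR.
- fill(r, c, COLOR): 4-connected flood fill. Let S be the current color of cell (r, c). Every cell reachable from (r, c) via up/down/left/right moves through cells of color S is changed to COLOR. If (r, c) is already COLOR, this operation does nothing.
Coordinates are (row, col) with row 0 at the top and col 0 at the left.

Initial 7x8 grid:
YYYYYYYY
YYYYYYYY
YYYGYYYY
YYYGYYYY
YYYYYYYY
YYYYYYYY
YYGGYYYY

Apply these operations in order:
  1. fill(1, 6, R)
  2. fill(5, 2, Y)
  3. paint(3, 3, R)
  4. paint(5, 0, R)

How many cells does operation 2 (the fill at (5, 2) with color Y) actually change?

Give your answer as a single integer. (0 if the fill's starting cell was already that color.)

After op 1 fill(1,6,R) [52 cells changed]:
RRRRRRRR
RRRRRRRR
RRRGRRRR
RRRGRRRR
RRRRRRRR
RRRRRRRR
RRGGRRRR
After op 2 fill(5,2,Y) [52 cells changed]:
YYYYYYYY
YYYYYYYY
YYYGYYYY
YYYGYYYY
YYYYYYYY
YYYYYYYY
YYGGYYYY

Answer: 52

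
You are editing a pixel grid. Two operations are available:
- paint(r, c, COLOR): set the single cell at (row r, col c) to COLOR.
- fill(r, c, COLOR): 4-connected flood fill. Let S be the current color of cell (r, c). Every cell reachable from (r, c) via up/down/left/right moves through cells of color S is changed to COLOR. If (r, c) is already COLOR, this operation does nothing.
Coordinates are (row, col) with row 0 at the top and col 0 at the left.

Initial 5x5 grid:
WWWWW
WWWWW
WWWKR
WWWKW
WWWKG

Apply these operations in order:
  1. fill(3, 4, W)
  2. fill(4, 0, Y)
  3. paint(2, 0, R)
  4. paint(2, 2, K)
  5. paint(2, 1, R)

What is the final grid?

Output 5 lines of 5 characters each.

Answer: YYYYY
YYYYY
RRKKR
YYYKW
YYYKG

Derivation:
After op 1 fill(3,4,W) [0 cells changed]:
WWWWW
WWWWW
WWWKR
WWWKW
WWWKG
After op 2 fill(4,0,Y) [19 cells changed]:
YYYYY
YYYYY
YYYKR
YYYKW
YYYKG
After op 3 paint(2,0,R):
YYYYY
YYYYY
RYYKR
YYYKW
YYYKG
After op 4 paint(2,2,K):
YYYYY
YYYYY
RYKKR
YYYKW
YYYKG
After op 5 paint(2,1,R):
YYYYY
YYYYY
RRKKR
YYYKW
YYYKG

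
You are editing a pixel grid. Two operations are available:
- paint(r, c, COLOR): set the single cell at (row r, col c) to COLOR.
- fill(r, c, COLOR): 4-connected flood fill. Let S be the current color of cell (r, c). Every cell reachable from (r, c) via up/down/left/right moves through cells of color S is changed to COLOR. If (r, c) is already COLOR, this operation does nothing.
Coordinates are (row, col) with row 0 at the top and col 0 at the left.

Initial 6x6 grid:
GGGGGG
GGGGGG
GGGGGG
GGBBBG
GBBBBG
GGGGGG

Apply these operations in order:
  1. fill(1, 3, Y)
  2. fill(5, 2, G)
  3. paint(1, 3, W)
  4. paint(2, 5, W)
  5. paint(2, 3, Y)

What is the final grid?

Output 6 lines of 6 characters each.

Answer: GGGGGG
GGGWGG
GGGYGW
GGBBBG
GBBBBG
GGGGGG

Derivation:
After op 1 fill(1,3,Y) [29 cells changed]:
YYYYYY
YYYYYY
YYYYYY
YYBBBY
YBBBBY
YYYYYY
After op 2 fill(5,2,G) [29 cells changed]:
GGGGGG
GGGGGG
GGGGGG
GGBBBG
GBBBBG
GGGGGG
After op 3 paint(1,3,W):
GGGGGG
GGGWGG
GGGGGG
GGBBBG
GBBBBG
GGGGGG
After op 4 paint(2,5,W):
GGGGGG
GGGWGG
GGGGGW
GGBBBG
GBBBBG
GGGGGG
After op 5 paint(2,3,Y):
GGGGGG
GGGWGG
GGGYGW
GGBBBG
GBBBBG
GGGGGG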